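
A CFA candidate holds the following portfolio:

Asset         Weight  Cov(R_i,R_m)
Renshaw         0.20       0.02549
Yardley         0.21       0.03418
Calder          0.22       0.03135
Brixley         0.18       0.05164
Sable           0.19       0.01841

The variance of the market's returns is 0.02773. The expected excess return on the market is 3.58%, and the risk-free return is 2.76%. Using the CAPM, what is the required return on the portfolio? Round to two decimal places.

β_Renshaw = 0.02549 / 0.02773 = 0.9192
β_Yardley = 0.03418 / 0.02773 = 1.2326
β_Calder = 0.03135 / 0.02773 = 1.1305
β_Brixley = 0.05164 / 0.02773 = 1.8622
β_Sable = 0.01841 / 0.02773 = 0.6639
β_P = Σ w_i β_i = 0.20×0.9192 + 0.21×1.2326 + 0.22×1.1305 + 0.18×1.8622 + 0.19×0.6639 = 1.1527
E(R_P) = R_f + β_P × MRP = 2.76% + 1.1527 × 3.58% = 6.89%

6.89%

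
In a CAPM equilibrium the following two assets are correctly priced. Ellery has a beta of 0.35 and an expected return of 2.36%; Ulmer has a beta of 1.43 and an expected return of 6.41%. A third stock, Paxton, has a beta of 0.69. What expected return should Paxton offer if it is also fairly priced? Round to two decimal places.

MRP (SML slope) = (6.41% − 2.36%) / (1.43 − 0.35) = 4.05% / 1.08 = 3.7500%
R_f (intercept) = 2.36% − 0.35 × 3.7500% = 1.0475%
E(R_Paxton) = R_f + β × MRP = 1.0475% + 0.69 × 3.7500% = 3.64%

3.64%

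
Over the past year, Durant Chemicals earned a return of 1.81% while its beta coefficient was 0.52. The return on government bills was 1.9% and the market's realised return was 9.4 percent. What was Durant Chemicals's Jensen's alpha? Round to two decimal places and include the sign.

Market excess return = 9.4% − 1.9% = 7.50%
CAPM benchmark = R_f + β(R_m − R_f) = 1.9% + 0.52 × 7.5% = 5.8000%
α = actual − benchmark = 1.81% − 5.8000% = -3.99%

-3.99%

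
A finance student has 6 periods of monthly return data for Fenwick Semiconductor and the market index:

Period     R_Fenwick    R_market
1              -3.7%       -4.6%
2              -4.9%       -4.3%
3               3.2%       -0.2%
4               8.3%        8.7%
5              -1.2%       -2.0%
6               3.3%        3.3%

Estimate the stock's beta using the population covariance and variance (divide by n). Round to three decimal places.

0.939

Mean R_i = (-3.7 − 4.9 + 3.2 + 8.3 − 1.2 + 3.3) / 6 = 0.8333%
Mean R_m = (-4.6 − 4.3 − 0.2 + 8.7 − 2.0 + 3.3) / 6 = 0.1500%
Σ(R_i − R̄_i)(R_m − R̄_m) = 122.2000  ⇒  Cov = 122.2000 / 6 = 20.3667
Σ(R_m − R̄_m)² = 130.1350  ⇒  Var(R_m) = 130.1350 / 6 = 21.6892
β = Cov / Var(R_m) = 20.3667 / 21.6892 = 0.9390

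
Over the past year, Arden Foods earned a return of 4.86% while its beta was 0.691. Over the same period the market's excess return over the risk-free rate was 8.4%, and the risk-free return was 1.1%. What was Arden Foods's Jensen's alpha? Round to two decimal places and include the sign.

-2.04%

CAPM benchmark = R_f + β(R_m − R_f) = 1.1% + 0.691 × 8.4% = 6.9044%
α = actual − benchmark = 4.86% − 6.9044% = -2.04%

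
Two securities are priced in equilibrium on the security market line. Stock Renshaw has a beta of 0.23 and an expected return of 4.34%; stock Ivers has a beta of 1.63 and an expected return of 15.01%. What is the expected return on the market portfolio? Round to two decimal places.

Both satisfy E(R) = R_f + β·MRP, so the slope of the SML is
MRP = (15.01% − 4.34%) / (1.63 − 0.23) = 10.67% / 1.40 = 7.6214%
R_f = E(R_Renshaw) − β_Renshaw·MRP = 4.34% − 0.23 × 7.6214% = 2.5871%
E(R_m) = R_f + MRP = 2.5871% + 7.6214% = 10.21%

10.21%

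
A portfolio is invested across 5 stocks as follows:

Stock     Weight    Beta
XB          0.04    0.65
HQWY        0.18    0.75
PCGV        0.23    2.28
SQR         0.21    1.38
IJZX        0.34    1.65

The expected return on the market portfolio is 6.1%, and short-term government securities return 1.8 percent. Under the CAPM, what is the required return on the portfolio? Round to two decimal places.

8.41%

β_P = Σ w_i β_i = 0.04×0.65 + 0.18×0.75 + 0.23×2.28 + 0.21×1.38 + 0.34×1.65 = 1.5362
MRP = 6.1% − 1.8% = 4.30%
E(R_P) = R_f + β_P × MRP = 1.8% + 1.5362 × 4.3% = 8.41%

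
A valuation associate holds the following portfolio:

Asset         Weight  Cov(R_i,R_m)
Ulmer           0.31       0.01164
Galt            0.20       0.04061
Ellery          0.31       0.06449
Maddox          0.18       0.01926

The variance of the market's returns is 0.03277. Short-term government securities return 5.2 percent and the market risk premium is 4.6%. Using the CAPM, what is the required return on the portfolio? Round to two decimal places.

10.14%

β_Ulmer = 0.01164 / 0.03277 = 0.3552
β_Galt = 0.04061 / 0.03277 = 1.2392
β_Ellery = 0.06449 / 0.03277 = 1.9680
β_Maddox = 0.01926 / 0.03277 = 0.5877
β_P = Σ w_i β_i = 0.31×0.3552 + 0.20×1.2392 + 0.31×1.9680 + 0.18×0.5877 = 1.0738
E(R_P) = R_f + β_P × MRP = 5.2% + 1.0738 × 4.6% = 10.14%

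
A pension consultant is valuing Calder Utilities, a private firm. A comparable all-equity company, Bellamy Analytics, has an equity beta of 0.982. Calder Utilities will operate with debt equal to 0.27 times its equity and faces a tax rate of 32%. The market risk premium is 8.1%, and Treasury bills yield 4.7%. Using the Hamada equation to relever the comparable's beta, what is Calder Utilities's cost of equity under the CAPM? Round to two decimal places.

14.11%

β_L = β_U × [1 + (1 − t)(D/E)] = 0.982 × [1 + (1 − 0.32) × 0.27]
    = 0.982 × [1 + 0.68 × 0.27] = 0.982 × 1.1836 = 1.1623
E(R) = R_f + β_L × MRP = 4.7% + 1.1623 × 8.1% = 14.11%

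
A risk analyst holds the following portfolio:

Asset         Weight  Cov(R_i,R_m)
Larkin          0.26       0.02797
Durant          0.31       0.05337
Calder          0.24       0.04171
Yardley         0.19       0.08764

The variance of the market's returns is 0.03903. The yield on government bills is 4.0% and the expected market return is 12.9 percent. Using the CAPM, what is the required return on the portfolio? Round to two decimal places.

β_Larkin = 0.02797 / 0.03903 = 0.7166
β_Durant = 0.05337 / 0.03903 = 1.3674
β_Calder = 0.04171 / 0.03903 = 1.0687
β_Yardley = 0.08764 / 0.03903 = 2.2455
β_P = Σ w_i β_i = 0.26×0.7166 + 0.31×1.3674 + 0.24×1.0687 + 0.19×2.2455 = 1.2933
MRP = 12.9% − 4.0% = 8.90%
E(R_P) = R_f + β_P × MRP = 4.0% + 1.2933 × 8.9% = 15.51%

15.51%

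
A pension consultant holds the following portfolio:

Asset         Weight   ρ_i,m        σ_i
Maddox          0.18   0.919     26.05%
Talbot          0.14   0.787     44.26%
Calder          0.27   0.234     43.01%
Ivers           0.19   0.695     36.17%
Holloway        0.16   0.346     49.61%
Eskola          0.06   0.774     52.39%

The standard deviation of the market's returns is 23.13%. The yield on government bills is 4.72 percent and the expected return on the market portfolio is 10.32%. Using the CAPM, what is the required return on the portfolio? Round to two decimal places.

β_Maddox = 0.919 × 26.05% / 23.13% = 1.0350
β_Talbot = 0.787 × 44.26% / 23.13% = 1.5059
β_Calder = 0.234 × 43.01% / 23.13% = 0.4351
β_Ivers = 0.695 × 36.17% / 23.13% = 1.0868
β_Holloway = 0.346 × 49.61% / 23.13% = 0.7421
β_Eskola = 0.774 × 52.39% / 23.13% = 1.7531
β_P = Σ w_i β_i = 0.18×1.0350 + 0.14×1.5059 + 0.27×0.4351 + 0.19×1.0868 + 0.16×0.7421 + 0.06×1.7531 = 0.9450
MRP = 10.32% − 4.72% = 5.60%
E(R_P) = R_f + β_P × MRP = 4.72% + 0.9450 × 5.60% = 10.01%

10.01%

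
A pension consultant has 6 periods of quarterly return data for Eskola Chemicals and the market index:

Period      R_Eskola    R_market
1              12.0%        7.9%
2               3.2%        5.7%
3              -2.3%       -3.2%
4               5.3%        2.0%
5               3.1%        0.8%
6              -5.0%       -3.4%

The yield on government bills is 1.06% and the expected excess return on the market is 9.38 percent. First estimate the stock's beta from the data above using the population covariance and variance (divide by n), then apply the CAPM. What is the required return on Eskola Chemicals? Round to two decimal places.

Mean R_i = (12.0 + 3.2 − 2.3 + 5.3 + 3.1 − 5.0) / 6 = 2.7167%
Mean R_m = (7.9 + 5.7 − 3.2 + 2.0 + 0.8 − 3.4) / 6 = 1.6333%
Σ(R_i − R̄_i)(R_m − R̄_m) = 123.8567  ⇒  Cov = 123.8567 / 6 = 20.6428
Σ(R_m − R̄_m)² = 105.3333  ⇒  Var(R_m) = 105.3333 / 6 = 17.5556
β = Cov / Var(R_m) = 20.6428 / 17.5556 = 1.1759
E(R) = R_f + β × MRP = 1.06% + 1.1759 × 9.38% = 12.09%

12.09%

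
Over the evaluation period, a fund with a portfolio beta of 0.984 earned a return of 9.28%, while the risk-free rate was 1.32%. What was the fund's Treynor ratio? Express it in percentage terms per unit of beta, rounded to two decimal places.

8.09%

Treynor = (R_P − R_f) / β_P = (9.28% − 1.32%) / 0.9840 = 7.96% / 0.9840 = 8.09%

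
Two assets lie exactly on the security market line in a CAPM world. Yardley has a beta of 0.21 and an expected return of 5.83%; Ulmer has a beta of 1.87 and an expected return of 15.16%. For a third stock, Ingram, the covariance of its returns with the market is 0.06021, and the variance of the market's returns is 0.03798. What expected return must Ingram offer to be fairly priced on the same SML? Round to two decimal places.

13.56%

MRP = (15.16% − 5.83%) / (1.87 − 0.21) = 5.6205%
R_f = 5.83% − 0.21 × 5.6205% = 4.6497%
β_Ingram = Cov / Var(R_m) = 0.06021 / 0.03798 = 1.5853
E(R_Ingram) = R_f + β × MRP = 4.6497% + 1.5853 × 5.6205% = 13.56%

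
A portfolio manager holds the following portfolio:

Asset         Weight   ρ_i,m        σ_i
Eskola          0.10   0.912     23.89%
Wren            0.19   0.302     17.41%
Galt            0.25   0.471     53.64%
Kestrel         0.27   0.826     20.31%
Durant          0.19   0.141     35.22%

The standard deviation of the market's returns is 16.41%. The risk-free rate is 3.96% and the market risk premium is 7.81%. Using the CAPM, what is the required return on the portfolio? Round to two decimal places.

11.08%

β_Eskola = 0.912 × 23.89% / 16.41% = 1.3277
β_Wren = 0.302 × 17.41% / 16.41% = 0.3204
β_Galt = 0.471 × 53.64% / 16.41% = 1.5396
β_Kestrel = 0.826 × 20.31% / 16.41% = 1.0223
β_Durant = 0.141 × 35.22% / 16.41% = 0.3026
β_P = Σ w_i β_i = 0.10×1.3277 + 0.19×0.3204 + 0.25×1.5396 + 0.27×1.0223 + 0.19×0.3026 = 0.9121
E(R_P) = R_f + β_P × MRP = 3.96% + 0.9121 × 7.81% = 11.08%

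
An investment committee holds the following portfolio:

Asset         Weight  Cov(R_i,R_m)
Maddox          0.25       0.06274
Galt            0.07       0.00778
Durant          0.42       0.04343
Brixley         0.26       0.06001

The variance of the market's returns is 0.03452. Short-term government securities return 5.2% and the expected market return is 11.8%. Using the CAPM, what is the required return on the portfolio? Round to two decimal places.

14.77%

β_Maddox = 0.06274 / 0.03452 = 1.8175
β_Galt = 0.00778 / 0.03452 = 0.2254
β_Durant = 0.04343 / 0.03452 = 1.2581
β_Brixley = 0.06001 / 0.03452 = 1.7384
β_P = Σ w_i β_i = 0.25×1.8175 + 0.07×0.2254 + 0.42×1.2581 + 0.26×1.7384 = 1.4505
MRP = 11.8% − 5.2% = 6.60%
E(R_P) = R_f + β_P × MRP = 5.2% + 1.4505 × 6.6% = 14.77%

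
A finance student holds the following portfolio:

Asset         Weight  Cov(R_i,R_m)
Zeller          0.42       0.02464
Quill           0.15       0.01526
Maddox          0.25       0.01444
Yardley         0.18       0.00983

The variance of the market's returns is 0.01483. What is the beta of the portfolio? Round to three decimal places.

1.215

β_Zeller = 0.02464 / 0.01483 = 1.6615
β_Quill = 0.01526 / 0.01483 = 1.0290
β_Maddox = 0.01444 / 0.01483 = 0.9737
β_Yardley = 0.00983 / 0.01483 = 0.6628
β_P = Σ w_i β_i = 0.42×1.6615 + 0.15×1.0290 + 0.25×0.9737 + 0.18×0.6628 = 1.2149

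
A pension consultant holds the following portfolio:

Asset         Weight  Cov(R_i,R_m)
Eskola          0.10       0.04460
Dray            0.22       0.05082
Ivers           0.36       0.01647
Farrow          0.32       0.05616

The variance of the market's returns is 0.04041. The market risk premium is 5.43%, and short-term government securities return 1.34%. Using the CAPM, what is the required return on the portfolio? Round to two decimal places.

6.65%

β_Eskola = 0.04460 / 0.04041 = 1.1037
β_Dray = 0.05082 / 0.04041 = 1.2576
β_Ivers = 0.01647 / 0.04041 = 0.4076
β_Farrow = 0.05616 / 0.04041 = 1.3898
β_P = Σ w_i β_i = 0.10×1.1037 + 0.22×1.2576 + 0.36×0.4076 + 0.32×1.3898 = 0.9785
E(R_P) = R_f + β_P × MRP = 1.34% + 0.9785 × 5.43% = 6.65%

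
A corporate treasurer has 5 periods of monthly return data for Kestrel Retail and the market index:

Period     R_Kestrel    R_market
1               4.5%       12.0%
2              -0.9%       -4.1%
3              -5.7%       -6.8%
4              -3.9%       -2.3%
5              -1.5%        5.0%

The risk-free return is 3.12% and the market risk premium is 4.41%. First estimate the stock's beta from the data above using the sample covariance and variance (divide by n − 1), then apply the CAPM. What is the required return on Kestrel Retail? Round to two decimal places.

5.07%

Mean R_i = (4.5 − 0.9 − 5.7 − 3.9 − 1.5) / 5 = -1.5000%
Mean R_m = (12.0 − 4.1 − 6.8 − 2.3 + 5.0) / 5 = 0.7600%
Σ(R_i − R̄_i)(R_m − R̄_m) = 103.6200  ⇒  Cov = 103.6200 / 4 = 25.9050
Σ(R_m − R̄_m)² = 234.4520  ⇒  Var(R_m) = 234.4520 / 4 = 58.6130
β = Cov / Var(R_m) = 25.9050 / 58.6130 = 0.4420
E(R) = R_f + β × MRP = 3.12% + 0.4420 × 4.41% = 5.07%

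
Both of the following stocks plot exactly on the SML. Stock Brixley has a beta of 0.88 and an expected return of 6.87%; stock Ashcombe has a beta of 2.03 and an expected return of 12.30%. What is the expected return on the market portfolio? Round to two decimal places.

Both satisfy E(R) = R_f + β·MRP, so the slope of the SML is
MRP = (12.30% − 6.87%) / (2.03 − 0.88) = 5.43% / 1.15 = 4.7217%
R_f = E(R_Brixley) − β_Brixley·MRP = 6.87% − 0.88 × 4.7217% = 2.7149%
E(R_m) = R_f + MRP = 2.7149% + 4.7217% = 7.44%

7.44%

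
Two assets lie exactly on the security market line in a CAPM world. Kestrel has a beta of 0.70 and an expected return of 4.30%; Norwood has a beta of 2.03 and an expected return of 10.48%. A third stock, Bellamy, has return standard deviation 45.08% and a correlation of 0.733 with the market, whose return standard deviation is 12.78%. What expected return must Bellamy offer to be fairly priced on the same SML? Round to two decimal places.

MRP = (10.48% − 4.30%) / (2.03 − 0.70) = 4.6466%
R_f = 4.30% − 0.70 × 4.6466% = 1.0474%
β_Bellamy = ρ·σ_i/σ_m = 0.733 × 45.08 / 12.78 = 2.5856
E(R_Bellamy) = R_f + β × MRP = 1.0474% + 2.5856 × 4.6466% = 13.06%

13.06%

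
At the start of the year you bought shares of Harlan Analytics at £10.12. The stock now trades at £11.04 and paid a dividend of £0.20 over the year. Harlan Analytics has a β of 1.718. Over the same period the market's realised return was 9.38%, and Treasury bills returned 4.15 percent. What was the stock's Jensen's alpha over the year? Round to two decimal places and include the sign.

-2.07%

Realised HPR = (P1 + D1 − P0) / P0 = (11.04 + 0.20 − 10.12) / 10.12 = 1.12 / 10.12 = 11.0672%
MRP = 9.38% − 4.15% = 5.23%
CAPM required = R_f + β·MRP = 4.15% + 1.718 × 5.23% = 13.13514%
α = realised − required = 11.0672% − 13.13514% = -2.07%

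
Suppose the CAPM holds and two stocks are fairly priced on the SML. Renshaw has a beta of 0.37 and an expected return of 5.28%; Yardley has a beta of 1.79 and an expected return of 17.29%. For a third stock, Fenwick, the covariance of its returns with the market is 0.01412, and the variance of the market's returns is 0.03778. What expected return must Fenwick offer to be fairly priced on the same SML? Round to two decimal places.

MRP = (17.29% − 5.28%) / (1.79 − 0.37) = 8.4577%
R_f = 5.28% − 0.37 × 8.4577% = 2.1507%
β_Fenwick = Cov / Var(R_m) = 0.01412 / 0.03778 = 0.3737
E(R_Fenwick) = R_f + β × MRP = 2.1507% + 0.3737 × 8.4577% = 5.31%

5.31%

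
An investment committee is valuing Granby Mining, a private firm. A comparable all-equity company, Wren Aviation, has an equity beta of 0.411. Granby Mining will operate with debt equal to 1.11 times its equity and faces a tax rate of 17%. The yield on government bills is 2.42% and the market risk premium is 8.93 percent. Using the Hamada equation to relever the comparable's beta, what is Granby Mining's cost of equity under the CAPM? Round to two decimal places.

9.47%

β_L = β_U × [1 + (1 − t)(D/E)] = 0.411 × [1 + (1 − 0.17) × 1.11]
    = 0.411 × [1 + 0.83 × 1.11] = 0.411 × 1.9213 = 0.7897
E(R) = R_f + β_L × MRP = 2.42% + 0.7897 × 8.93% = 9.47%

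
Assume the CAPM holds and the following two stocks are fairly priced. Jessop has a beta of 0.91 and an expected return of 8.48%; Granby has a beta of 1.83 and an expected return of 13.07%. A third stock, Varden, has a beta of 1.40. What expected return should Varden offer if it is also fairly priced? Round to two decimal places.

MRP (SML slope) = (13.07% − 8.48%) / (1.83 − 0.91) = 4.59% / 0.92 = 4.9891%
R_f (intercept) = 8.48% − 0.91 × 4.9891% = 3.9399%
E(R_Varden) = R_f + β × MRP = 3.9399% + 1.40 × 4.9891% = 10.92%

10.92%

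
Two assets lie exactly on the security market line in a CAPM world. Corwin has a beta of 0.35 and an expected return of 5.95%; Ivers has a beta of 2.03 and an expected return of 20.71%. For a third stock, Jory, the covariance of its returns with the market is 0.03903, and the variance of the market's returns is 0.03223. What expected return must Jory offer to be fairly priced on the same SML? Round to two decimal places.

MRP = (20.71% − 5.95%) / (2.03 − 0.35) = 8.7857%
R_f = 5.95% − 0.35 × 8.7857% = 2.8750%
β_Jory = Cov / Var(R_m) = 0.03903 / 0.03223 = 1.2110
E(R_Jory) = R_f + β × MRP = 2.8750% + 1.2110 × 8.7857% = 13.51%

13.51%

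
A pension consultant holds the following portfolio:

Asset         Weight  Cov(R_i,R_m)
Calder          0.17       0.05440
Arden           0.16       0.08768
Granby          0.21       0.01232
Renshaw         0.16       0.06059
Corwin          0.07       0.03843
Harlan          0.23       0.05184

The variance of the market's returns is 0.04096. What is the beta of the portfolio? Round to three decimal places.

1.225

β_Calder = 0.05440 / 0.04096 = 1.3281
β_Arden = 0.08768 / 0.04096 = 2.1406
β_Granby = 0.01232 / 0.04096 = 0.3008
β_Renshaw = 0.06059 / 0.04096 = 1.4792
β_Corwin = 0.03843 / 0.04096 = 0.9382
β_Harlan = 0.05184 / 0.04096 = 1.2656
β_P = Σ w_i β_i = 0.17×1.3281 + 0.16×2.1406 + 0.21×0.3008 + 0.16×1.4792 + 0.07×0.9382 + 0.23×1.2656 = 1.2249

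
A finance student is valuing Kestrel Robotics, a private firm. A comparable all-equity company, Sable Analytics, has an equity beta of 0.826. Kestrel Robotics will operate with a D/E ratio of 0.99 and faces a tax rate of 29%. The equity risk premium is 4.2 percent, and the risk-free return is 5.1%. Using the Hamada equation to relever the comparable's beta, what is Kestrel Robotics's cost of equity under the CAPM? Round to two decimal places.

β_L = β_U × [1 + (1 − t)(D/E)] = 0.826 × [1 + (1 − 0.29) × 0.99]
    = 0.826 × [1 + 0.71 × 0.99] = 0.826 × 1.7029 = 1.4066
E(R) = R_f + β_L × MRP = 5.1% + 1.4066 × 4.2% = 11.01%

11.01%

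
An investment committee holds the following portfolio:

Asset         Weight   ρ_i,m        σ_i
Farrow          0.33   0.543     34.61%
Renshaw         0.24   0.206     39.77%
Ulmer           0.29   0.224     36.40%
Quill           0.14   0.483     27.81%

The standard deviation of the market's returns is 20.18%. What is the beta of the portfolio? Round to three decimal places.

0.615

β_Farrow = 0.543 × 34.61% / 20.18% = 0.9313
β_Renshaw = 0.206 × 39.77% / 20.18% = 0.4060
β_Ulmer = 0.224 × 36.40% / 20.18% = 0.4040
β_Quill = 0.483 × 27.81% / 20.18% = 0.6656
β_P = Σ w_i β_i = 0.33×0.9313 + 0.24×0.4060 + 0.29×0.4040 + 0.14×0.6656 = 0.6151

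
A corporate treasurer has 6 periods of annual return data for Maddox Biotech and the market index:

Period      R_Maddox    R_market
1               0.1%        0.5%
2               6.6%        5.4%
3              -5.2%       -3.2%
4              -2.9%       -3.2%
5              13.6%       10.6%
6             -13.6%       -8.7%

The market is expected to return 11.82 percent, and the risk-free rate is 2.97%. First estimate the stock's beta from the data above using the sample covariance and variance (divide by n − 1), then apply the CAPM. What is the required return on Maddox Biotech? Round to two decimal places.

Mean R_i = (0.1 + 6.6 − 5.2 − 2.9 + 13.6 − 13.6) / 6 = -0.2333%
Mean R_m = (0.5 + 5.4 − 3.2 − 3.2 + 10.6 − 8.7) / 6 = 0.2333%
Σ(R_i − R̄_i)(R_m − R̄_m) = 324.4167  ⇒  Cov = 324.4167 / 5 = 64.8833
Σ(R_m − R̄_m)² = 237.6133  ⇒  Var(R_m) = 237.6133 / 5 = 47.5227
β = Cov / Var(R_m) = 64.8833 / 47.5227 = 1.3653
MRP = 11.82% − 2.97% = 8.85%
E(R) = R_f + β × MRP = 2.97% + 1.3653 × 8.85% = 15.05%

15.05%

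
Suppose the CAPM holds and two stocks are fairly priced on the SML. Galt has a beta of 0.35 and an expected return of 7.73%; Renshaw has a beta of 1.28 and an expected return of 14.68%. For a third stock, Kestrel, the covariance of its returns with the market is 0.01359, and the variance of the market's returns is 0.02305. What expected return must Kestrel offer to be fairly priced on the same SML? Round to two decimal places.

MRP = (14.68% − 7.73%) / (1.28 − 0.35) = 7.4731%
R_f = 7.73% − 0.35 × 7.4731% = 5.1144%
β_Kestrel = Cov / Var(R_m) = 0.01359 / 0.02305 = 0.5896
E(R_Kestrel) = R_f + β × MRP = 5.1144% + 0.5896 × 7.4731% = 9.52%

9.52%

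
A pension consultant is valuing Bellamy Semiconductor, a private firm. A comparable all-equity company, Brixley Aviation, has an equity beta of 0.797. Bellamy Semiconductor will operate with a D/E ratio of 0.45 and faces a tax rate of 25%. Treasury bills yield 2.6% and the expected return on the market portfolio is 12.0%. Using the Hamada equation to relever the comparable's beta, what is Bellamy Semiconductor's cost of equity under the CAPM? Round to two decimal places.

β_L = β_U × [1 + (1 − t)(D/E)] = 0.797 × [1 + (1 − 0.25) × 0.45]
    = 0.797 × [1 + 0.75 × 0.45] = 0.797 × 1.3375 = 1.0660
MRP = 12.0% − 2.6% = 9.40%
E(R) = R_f + β_L × MRP = 2.6% + 1.0660 × 9.4% = 12.62%

12.62%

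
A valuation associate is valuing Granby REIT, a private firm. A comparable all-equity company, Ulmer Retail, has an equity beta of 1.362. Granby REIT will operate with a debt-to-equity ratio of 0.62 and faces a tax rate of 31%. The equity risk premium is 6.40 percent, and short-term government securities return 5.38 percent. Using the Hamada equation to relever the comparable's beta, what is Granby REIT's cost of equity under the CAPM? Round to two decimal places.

17.83%

β_L = β_U × [1 + (1 − t)(D/E)] = 1.362 × [1 + (1 − 0.31) × 0.62]
    = 1.362 × [1 + 0.69 × 0.62] = 1.362 × 1.4278 = 1.9447
E(R) = R_f + β_L × MRP = 5.38% + 1.9447 × 6.40% = 17.83%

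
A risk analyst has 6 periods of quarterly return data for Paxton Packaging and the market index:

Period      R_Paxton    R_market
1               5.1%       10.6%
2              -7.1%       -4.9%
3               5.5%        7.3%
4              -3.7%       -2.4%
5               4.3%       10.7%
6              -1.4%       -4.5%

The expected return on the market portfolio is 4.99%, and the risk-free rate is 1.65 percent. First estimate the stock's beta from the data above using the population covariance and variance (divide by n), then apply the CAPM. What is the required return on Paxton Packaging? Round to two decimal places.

Mean R_i = (5.1 − 7.1 + 5.5 − 3.7 + 4.3 − 1.4) / 6 = 0.4500%
Mean R_m = (10.6 − 4.9 + 7.3 − 2.4 + 10.7 − 4.5) / 6 = 2.8000%
Σ(R_i − R̄_i)(R_m − R̄_m) = 182.6300  ⇒  Cov = 182.6300 / 6 = 30.4383
Σ(R_m − R̄_m)² = 283.1200  ⇒  Var(R_m) = 283.1200 / 6 = 47.1867
β = Cov / Var(R_m) = 30.4383 / 47.1867 = 0.6451
MRP = 4.99% − 1.65% = 3.34%
E(R) = R_f + β × MRP = 1.65% + 0.6451 × 3.34% = 3.80%

3.80%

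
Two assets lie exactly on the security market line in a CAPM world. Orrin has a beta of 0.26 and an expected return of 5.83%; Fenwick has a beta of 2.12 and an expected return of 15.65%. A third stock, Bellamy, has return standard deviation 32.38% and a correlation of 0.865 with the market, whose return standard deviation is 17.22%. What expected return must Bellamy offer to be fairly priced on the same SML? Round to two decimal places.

MRP = (15.65% − 5.83%) / (2.12 − 0.26) = 5.2796%
R_f = 5.83% − 0.26 × 5.2796% = 4.4573%
β_Bellamy = ρ·σ_i/σ_m = 0.865 × 32.38 / 17.22 = 1.6265
E(R_Bellamy) = R_f + β × MRP = 4.4573% + 1.6265 × 5.2796% = 13.04%

13.04%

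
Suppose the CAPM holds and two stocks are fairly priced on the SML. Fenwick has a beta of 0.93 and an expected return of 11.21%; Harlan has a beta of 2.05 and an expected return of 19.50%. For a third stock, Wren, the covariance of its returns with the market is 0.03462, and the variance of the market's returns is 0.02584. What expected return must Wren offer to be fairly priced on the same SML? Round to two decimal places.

14.24%

MRP = (19.50% − 11.21%) / (2.05 − 0.93) = 7.4018%
R_f = 11.21% − 0.93 × 7.4018% = 4.3263%
β_Wren = Cov / Var(R_m) = 0.03462 / 0.02584 = 1.3398
E(R_Wren) = R_f + β × MRP = 4.3263% + 1.3398 × 7.4018% = 14.24%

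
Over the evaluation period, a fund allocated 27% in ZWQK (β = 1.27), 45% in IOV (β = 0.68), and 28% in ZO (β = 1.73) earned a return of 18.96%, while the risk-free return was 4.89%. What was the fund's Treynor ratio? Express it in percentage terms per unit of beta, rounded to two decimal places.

12.42%

β_P = 0.27×1.27 + 0.45×0.68 + 0.28×1.73 = 1.1333
Treynor = (R_P − R_f) / β_P = (18.96% − 4.89%) / 1.1333 = 14.07% / 1.1333 = 12.42%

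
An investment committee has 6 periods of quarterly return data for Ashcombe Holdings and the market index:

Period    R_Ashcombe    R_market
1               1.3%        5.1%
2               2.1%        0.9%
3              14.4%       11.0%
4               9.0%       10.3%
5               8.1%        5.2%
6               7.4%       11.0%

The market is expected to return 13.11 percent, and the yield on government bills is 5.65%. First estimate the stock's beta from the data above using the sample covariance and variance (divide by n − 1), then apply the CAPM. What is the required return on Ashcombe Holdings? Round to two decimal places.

Mean R_i = (1.3 + 2.1 + 14.4 + 9.0 + 8.1 + 7.4) / 6 = 7.0500%
Mean R_m = (5.1 + 0.9 + 11.0 + 10.3 + 5.2 + 11.0) / 6 = 7.2500%
Σ(R_i − R̄_i)(R_m − R̄_m) = 76.4650  ⇒  Cov = 76.4650 / 5 = 15.2930
Σ(R_m − R̄_m)² = 86.5750  ⇒  Var(R_m) = 86.5750 / 5 = 17.3150
β = Cov / Var(R_m) = 15.2930 / 17.3150 = 0.8832
MRP = 13.11% − 5.65% = 7.46%
E(R) = R_f + β × MRP = 5.65% + 0.8832 × 7.46% = 12.24%

12.24%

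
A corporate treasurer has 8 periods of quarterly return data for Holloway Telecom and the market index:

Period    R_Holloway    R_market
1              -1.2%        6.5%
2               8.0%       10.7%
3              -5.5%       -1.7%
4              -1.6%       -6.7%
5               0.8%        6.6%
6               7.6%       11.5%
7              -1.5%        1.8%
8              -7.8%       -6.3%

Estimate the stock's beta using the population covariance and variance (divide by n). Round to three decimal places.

Mean R_i = (-1.2 + 8.0 − 5.5 − 1.6 + 0.8 + 7.6 − 1.5 − 7.8) / 8 = -0.1500%
Mean R_m = (6.5 + 10.7 − 1.7 − 6.7 + 6.6 + 11.5 + 1.8 − 6.3) / 8 = 2.8000%
Σ(R_i − R̄_i)(R_m − R̄_m) = 240.3500  ⇒  Cov = 240.3500 / 8 = 30.0438
Σ(R_m − R̄_m)² = 360.5400  ⇒  Var(R_m) = 360.5400 / 8 = 45.0675
β = Cov / Var(R_m) = 30.0438 / 45.0675 = 0.6666

0.667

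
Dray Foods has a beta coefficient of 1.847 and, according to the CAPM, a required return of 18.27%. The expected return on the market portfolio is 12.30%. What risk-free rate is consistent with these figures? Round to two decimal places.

E(R) = R_f + β(E(R_m) − R_f) = R_f(1 − β) + β·E(R_m)
18.27% = R_f × (1 − 1.847) + 1.847 × 12.30%
18.27% = R_f × -0.847 + 22.71810%
R_f = (18.27% − 22.71810%) / -0.847 = 5.25%

5.25%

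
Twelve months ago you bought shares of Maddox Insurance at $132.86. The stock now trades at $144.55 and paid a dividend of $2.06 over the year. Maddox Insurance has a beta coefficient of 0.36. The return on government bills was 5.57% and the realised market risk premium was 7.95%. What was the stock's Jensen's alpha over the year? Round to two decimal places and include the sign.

+1.92%

Realised HPR = (P1 + D1 − P0) / P0 = (144.55 + 2.06 − 132.86) / 132.86 = 13.75 / 132.86 = 10.3492%
CAPM required = R_f + β·MRP = 5.57% + 0.36 × 7.95% = 8.4320%
α = realised − required = 10.3492% − 8.4320% = +1.92%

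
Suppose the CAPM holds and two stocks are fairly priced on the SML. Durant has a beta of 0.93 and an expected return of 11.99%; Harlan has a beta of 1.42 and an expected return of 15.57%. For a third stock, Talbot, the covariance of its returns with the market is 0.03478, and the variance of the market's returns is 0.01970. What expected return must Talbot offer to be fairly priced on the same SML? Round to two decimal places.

18.09%

MRP = (15.57% − 11.99%) / (1.42 − 0.93) = 7.3061%
R_f = 11.99% − 0.93 × 7.3061% = 5.1953%
β_Talbot = Cov / Var(R_m) = 0.03478 / 0.01970 = 1.7655
E(R_Talbot) = R_f + β × MRP = 5.1953% + 1.7655 × 7.3061% = 18.09%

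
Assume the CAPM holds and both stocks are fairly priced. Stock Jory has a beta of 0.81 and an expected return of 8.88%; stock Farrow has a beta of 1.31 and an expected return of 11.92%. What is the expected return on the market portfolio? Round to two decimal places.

Both satisfy E(R) = R_f + β·MRP, so the slope of the SML is
MRP = (11.92% − 8.88%) / (1.31 − 0.81) = 3.04% / 0.50 = 6.0800%
R_f = E(R_Jory) − β_Jory·MRP = 8.88% − 0.81 × 6.0800% = 3.9552%
E(R_m) = R_f + MRP = 3.9552% + 6.0800% = 10.04%

10.04%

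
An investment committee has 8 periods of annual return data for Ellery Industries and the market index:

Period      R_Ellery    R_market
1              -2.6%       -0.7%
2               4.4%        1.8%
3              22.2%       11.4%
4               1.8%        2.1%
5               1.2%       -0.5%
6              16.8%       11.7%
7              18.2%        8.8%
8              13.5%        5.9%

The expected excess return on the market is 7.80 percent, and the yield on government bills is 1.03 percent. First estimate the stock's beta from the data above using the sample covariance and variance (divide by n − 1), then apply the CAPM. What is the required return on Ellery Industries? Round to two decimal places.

14.72%

Mean R_i = (-2.6 + 4.4 + 22.2 + 1.8 + 1.2 + 16.8 + 18.2 + 13.5) / 8 = 9.4375%
Mean R_m = (-0.7 + 1.8 + 11.4 + 2.1 − 0.5 + 11.7 + 8.8 + 5.9) / 8 = 5.0625%
Σ(R_i − R̄_i)(R_m − R̄_m) = 320.1513  ⇒  Cov = 320.1513 / 7 = 45.7359
Σ(R_m − R̄_m)² = 182.4588  ⇒  Var(R_m) = 182.4588 / 7 = 26.0655
β = Cov / Var(R_m) = 45.7359 / 26.0655 = 1.7547
E(R) = R_f + β × MRP = 1.03% + 1.7547 × 7.80% = 14.72%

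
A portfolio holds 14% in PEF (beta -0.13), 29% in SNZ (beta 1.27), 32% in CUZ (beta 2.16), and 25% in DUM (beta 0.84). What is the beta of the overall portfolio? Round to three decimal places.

β_P = Σ w_i β_i = 0.14×-0.13 + 0.29×1.27 + 0.32×2.16 + 0.25×0.84 = 1.2513

1.251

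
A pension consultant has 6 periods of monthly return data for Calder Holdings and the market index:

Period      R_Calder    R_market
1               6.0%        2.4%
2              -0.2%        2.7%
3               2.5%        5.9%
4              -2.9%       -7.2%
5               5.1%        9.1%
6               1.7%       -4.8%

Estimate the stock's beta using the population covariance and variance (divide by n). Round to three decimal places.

Mean R_i = (6.0 − 0.2 + 2.5 − 2.9 + 5.1 + 1.7) / 6 = 2.0333%
Mean R_m = (2.4 + 2.7 + 5.9 − 7.2 + 9.1 − 4.8) / 6 = 1.3500%
Σ(R_i − R̄_i)(R_m − R̄_m) = 71.2700  ⇒  Cov = 71.2700 / 6 = 11.8783
Σ(R_m − R̄_m)² = 194.6150  ⇒  Var(R_m) = 194.6150 / 6 = 32.4358
β = Cov / Var(R_m) = 11.8783 / 32.4358 = 0.3662

0.366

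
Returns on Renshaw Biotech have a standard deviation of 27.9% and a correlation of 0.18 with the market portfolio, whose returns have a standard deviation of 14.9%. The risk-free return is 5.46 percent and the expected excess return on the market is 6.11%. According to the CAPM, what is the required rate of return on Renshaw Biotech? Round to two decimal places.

β = ρ × σ_i / σ_m = 0.18 × 27.9% / 14.9% = 0.3370
E(R) = 5.46% + 0.3370 × 6.11% = 7.52%

7.52%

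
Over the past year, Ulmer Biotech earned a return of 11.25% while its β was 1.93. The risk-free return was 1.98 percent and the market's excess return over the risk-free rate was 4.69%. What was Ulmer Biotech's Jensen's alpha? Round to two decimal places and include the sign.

CAPM benchmark = R_f + β(R_m − R_f) = 1.98% + 1.93 × 4.69% = 11.0317%
α = actual − benchmark = 11.25% − 11.0317% = +0.22%

+0.22%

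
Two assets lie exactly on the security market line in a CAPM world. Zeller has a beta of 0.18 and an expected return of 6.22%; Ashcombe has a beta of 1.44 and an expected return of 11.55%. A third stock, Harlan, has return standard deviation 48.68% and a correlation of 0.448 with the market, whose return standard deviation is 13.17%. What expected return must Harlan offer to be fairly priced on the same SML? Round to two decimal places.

12.46%

MRP = (11.55% − 6.22%) / (1.44 − 0.18) = 4.2302%
R_f = 6.22% − 0.18 × 4.2302% = 5.4586%
β_Harlan = ρ·σ_i/σ_m = 0.448 × 48.68 / 13.17 = 1.6559
E(R_Harlan) = R_f + β × MRP = 5.4586% + 1.6559 × 4.2302% = 12.46%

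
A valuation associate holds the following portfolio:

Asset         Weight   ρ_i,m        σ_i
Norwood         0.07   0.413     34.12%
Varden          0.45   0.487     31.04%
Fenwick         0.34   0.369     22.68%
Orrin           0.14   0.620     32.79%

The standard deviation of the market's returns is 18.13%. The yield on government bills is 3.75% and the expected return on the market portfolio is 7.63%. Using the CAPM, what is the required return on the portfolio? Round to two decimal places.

6.63%

β_Norwood = 0.413 × 34.12% / 18.13% = 0.7773
β_Varden = 0.487 × 31.04% / 18.13% = 0.8338
β_Fenwick = 0.369 × 22.68% / 18.13% = 0.4616
β_Orrin = 0.620 × 32.79% / 18.13% = 1.1213
β_P = Σ w_i β_i = 0.07×0.7773 + 0.45×0.8338 + 0.34×0.4616 + 0.14×1.1213 = 0.7435
MRP = 7.63% − 3.75% = 3.88%
E(R_P) = R_f + β_P × MRP = 3.75% + 0.7435 × 3.88% = 6.63%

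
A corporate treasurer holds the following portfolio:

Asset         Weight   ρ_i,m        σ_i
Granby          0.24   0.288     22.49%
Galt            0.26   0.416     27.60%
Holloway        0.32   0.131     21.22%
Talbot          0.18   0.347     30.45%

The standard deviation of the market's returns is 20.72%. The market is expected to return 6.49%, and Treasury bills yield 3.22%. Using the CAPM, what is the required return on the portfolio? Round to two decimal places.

4.38%

β_Granby = 0.288 × 22.49% / 20.72% = 0.3126
β_Galt = 0.416 × 27.60% / 20.72% = 0.5541
β_Holloway = 0.131 × 21.22% / 20.72% = 0.1342
β_Talbot = 0.347 × 30.45% / 20.72% = 0.5099
β_P = Σ w_i β_i = 0.24×0.3126 + 0.26×0.5541 + 0.32×0.1342 + 0.18×0.5099 = 0.3538
MRP = 6.49% − 3.22% = 3.27%
E(R_P) = R_f + β_P × MRP = 3.22% + 0.3538 × 3.27% = 4.38%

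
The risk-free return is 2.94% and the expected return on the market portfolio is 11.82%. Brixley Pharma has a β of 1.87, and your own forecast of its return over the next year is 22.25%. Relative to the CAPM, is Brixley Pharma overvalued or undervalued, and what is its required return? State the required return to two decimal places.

MRP = 11.82% − 2.94% = 8.88%
Required return = R_f + β·MRP = 2.94% + 1.87 × 8.88% = 19.55%
Forecast 22.25% > required 19.55% → the stock plots above the SML → undervalued.

Undervalued; required return 19.55%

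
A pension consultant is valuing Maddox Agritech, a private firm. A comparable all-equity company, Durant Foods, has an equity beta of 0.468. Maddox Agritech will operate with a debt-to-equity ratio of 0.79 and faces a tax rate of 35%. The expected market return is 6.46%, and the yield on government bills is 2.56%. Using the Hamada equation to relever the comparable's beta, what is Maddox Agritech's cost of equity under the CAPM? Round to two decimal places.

β_L = β_U × [1 + (1 − t)(D/E)] = 0.468 × [1 + (1 − 0.35) × 0.79]
    = 0.468 × [1 + 0.65 × 0.79] = 0.468 × 1.5135 = 0.7083
MRP = 6.46% − 2.56% = 3.90%
E(R) = R_f + β_L × MRP = 2.56% + 0.7083 × 3.90% = 5.32%

5.32%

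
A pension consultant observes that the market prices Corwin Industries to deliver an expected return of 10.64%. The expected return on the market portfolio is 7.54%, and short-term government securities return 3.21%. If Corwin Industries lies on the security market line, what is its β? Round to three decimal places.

MRP = 7.54% − 3.21% = 4.33%
β = (E(R) − R_f) / MRP = (10.64% − 3.21%) / 4.33% = 7.43% / 4.33% = 1.716

1.716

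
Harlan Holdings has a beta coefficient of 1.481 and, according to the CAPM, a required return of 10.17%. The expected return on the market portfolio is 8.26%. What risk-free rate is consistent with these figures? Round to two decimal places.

4.29%

E(R) = R_f + β(E(R_m) − R_f) = R_f(1 − β) + β·E(R_m)
10.17% = R_f × (1 − 1.481) + 1.481 × 8.26%
10.17% = R_f × -0.481 + 12.23306%
R_f = (10.17% − 12.23306%) / -0.481 = 4.29%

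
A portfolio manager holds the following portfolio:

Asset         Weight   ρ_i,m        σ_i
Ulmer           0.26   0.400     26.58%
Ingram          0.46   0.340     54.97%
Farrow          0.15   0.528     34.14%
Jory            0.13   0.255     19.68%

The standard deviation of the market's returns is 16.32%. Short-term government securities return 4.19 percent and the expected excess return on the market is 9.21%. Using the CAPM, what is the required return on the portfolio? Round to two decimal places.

β_Ulmer = 0.400 × 26.58% / 16.32% = 0.6515
β_Ingram = 0.340 × 54.97% / 16.32% = 1.1452
β_Farrow = 0.528 × 34.14% / 16.32% = 1.1045
β_Jory = 0.255 × 19.68% / 16.32% = 0.3075
β_P = Σ w_i β_i = 0.26×0.6515 + 0.46×1.1452 + 0.15×1.1045 + 0.13×0.3075 = 0.9018
E(R_P) = R_f + β_P × MRP = 4.19% + 0.9018 × 9.21% = 12.50%

12.50%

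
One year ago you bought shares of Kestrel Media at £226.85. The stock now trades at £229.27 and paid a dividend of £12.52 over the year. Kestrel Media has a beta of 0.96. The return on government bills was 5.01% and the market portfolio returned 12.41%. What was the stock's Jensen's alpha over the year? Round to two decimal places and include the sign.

-5.53%

Realised HPR = (P1 + D1 − P0) / P0 = (229.27 + 12.52 − 226.85) / 226.85 = 14.94 / 226.85 = 6.5858%
MRP = 12.41% − 5.01% = 7.40%
CAPM required = R_f + β·MRP = 5.01% + 0.96 × 7.40% = 12.1140%
α = realised − required = 6.5858% − 12.1140% = -5.53%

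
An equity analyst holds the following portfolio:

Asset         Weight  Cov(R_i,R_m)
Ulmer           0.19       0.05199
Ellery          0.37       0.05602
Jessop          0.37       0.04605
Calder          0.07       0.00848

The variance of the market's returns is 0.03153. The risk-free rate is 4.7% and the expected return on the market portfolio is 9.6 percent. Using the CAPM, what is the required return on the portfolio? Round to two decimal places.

β_Ulmer = 0.05199 / 0.03153 = 1.6489
β_Ellery = 0.05602 / 0.03153 = 1.7767
β_Jessop = 0.04605 / 0.03153 = 1.4605
β_Calder = 0.00848 / 0.03153 = 0.2690
β_P = Σ w_i β_i = 0.19×1.6489 + 0.37×1.7767 + 0.37×1.4605 + 0.07×0.2690 = 1.5299
MRP = 9.6% − 4.7% = 4.90%
E(R_P) = R_f + β_P × MRP = 4.7% + 1.5299 × 4.9% = 12.20%

12.20%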